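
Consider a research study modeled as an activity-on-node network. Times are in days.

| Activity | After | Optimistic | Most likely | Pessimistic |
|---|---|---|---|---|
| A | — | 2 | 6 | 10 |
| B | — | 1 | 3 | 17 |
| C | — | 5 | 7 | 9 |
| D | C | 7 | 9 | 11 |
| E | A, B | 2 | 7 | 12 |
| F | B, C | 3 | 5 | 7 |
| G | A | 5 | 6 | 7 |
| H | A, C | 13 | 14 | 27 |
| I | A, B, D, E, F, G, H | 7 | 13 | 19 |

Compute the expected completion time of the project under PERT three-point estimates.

te_A = (2 + 4·6 + 10)/6 = 36/6 = 6
te_B = (1 + 4·3 + 17)/6 = 30/6 = 5
te_C = (5 + 4·7 + 9)/6 = 42/6 = 7
te_D = (7 + 4·9 + 11)/6 = 54/6 = 9
te_E = (2 + 4·7 + 12)/6 = 42/6 = 7
te_F = (3 + 4·5 + 7)/6 = 30/6 = 5
te_G = (5 + 4·6 + 7)/6 = 36/6 = 6
te_H = (13 + 4·14 + 27)/6 = 96/6 = 16
te_I = (7 + 4·13 + 19)/6 = 78/6 = 13

Forward pass:
ES_A = 0; EF_A = 6
ES_B = 0; EF_B = 5
ES_C = 0; EF_C = 7
ES_D = 7; EF_D = 7+9 = 16
ES_E = max(EF_A=6, EF_B=5) = 6; EF_E = 6+7 = 13
ES_F = max(EF_B=5, EF_C=7) = 7; EF_F = 7+5 = 12
ES_G = 6; EF_G = 6+6 = 12
ES_H = max(EF_A=6, EF_C=7) = 7; EF_H = 7+16 = 23
ES_I = max(EF_A=6, EF_B=5, EF_D=16, EF_E=13, EF_F=12, EF_G=12, EF_H=23) = 23; EF_I = 23+13 = 36
Expected project duration μ = 36 days. Critical path: C → H → I.

36 days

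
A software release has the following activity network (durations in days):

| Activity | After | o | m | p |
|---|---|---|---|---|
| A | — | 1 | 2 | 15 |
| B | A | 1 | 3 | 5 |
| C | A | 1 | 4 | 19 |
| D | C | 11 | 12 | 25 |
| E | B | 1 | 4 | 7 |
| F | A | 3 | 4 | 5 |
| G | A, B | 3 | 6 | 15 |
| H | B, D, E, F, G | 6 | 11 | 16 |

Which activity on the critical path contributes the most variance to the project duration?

te_A = (1 + 4·2 + 15)/6 = 24/6 = 4; σ²_A = ((15−1)/6)² = 5.444
te_B = (1 + 4·3 + 5)/6 = 18/6 = 3; σ²_B = ((5−1)/6)² = 0.444
te_C = (1 + 4·4 + 19)/6 = 36/6 = 6; σ²_C = ((19−1)/6)² = 9.000
te_D = (11 + 4·12 + 25)/6 = 84/6 = 14; σ²_D = ((25−11)/6)² = 5.444
te_E = (1 + 4·4 + 7)/6 = 24/6 = 4; σ²_E = ((7−1)/6)² = 1.000
te_F = (3 + 4·4 + 5)/6 = 24/6 = 4; σ²_F = ((5−3)/6)² = 0.111
te_G = (3 + 4·6 + 15)/6 = 42/6 = 7; σ²_G = ((15−3)/6)² = 4.000
te_H = (6 + 4·11 + 16)/6 = 66/6 = 11; σ²_H = ((16−6)/6)² = 2.778

Forward pass:
ES_A = 0; EF_A = 4
ES_B = 4; EF_B = 4+3 = 7
ES_C = 4; EF_C = 4+6 = 10
ES_D = 10; EF_D = 10+14 = 24
ES_E = 7; EF_E = 7+4 = 11
ES_F = 4; EF_F = 4+4 = 8
ES_G = max(EF_A=4, EF_B=7) = 7; EF_G = 7+7 = 14
ES_H = max(EF_B=7, EF_D=24, EF_E=11, EF_F=8, EF_G=14) = 24; EF_H = 24+11 = 35
Expected project duration μ = 35 days. Critical path: A → C → D → H.

Variances on critical path: σ²_A=5.444, σ²_C=9.000, σ²_D=5.444, σ²_H=2.778.
Largest is σ²_C = 9.000.

C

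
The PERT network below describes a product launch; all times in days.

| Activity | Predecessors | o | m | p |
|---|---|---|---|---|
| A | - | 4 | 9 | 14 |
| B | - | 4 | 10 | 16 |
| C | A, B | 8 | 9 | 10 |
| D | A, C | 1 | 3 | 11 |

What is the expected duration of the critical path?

23 days

te_A = (4 + 4·9 + 14)/6 = 54/6 = 9
te_B = (4 + 4·10 + 16)/6 = 60/6 = 10
te_C = (8 + 4·9 + 10)/6 = 54/6 = 9
te_D = (1 + 4·3 + 11)/6 = 24/6 = 4

Forward pass:
ES_A = 0; EF_A = 9
ES_B = 0; EF_B = 10
ES_C = max(EF_A=9, EF_B=10) = 10; EF_C = 10+9 = 19
ES_D = max(EF_A=9, EF_C=19) = 19; EF_D = 19+4 = 23
Expected project duration μ = 23 days. Critical path: B → C → D.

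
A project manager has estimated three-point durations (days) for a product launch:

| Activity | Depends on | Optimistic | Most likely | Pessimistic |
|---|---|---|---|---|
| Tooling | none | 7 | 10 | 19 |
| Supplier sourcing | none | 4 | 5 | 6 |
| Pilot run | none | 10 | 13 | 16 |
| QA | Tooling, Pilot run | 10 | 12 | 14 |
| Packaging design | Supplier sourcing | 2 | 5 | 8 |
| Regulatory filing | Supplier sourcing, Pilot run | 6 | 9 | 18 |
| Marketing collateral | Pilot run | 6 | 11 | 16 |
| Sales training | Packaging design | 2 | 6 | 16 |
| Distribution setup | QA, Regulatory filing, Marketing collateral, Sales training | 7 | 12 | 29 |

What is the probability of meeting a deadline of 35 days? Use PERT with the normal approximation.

te_Tooling = (7 + 4·10 + 19)/6 = 66/6 = 11; σ²_Tooling = ((19−7)/6)² = 4.000
te_Supplier sourcing = (4 + 4·5 + 6)/6 = 30/6 = 5; σ²_Supplier sourcing = ((6−4)/6)² = 0.111
te_Pilot run = (10 + 4·13 + 16)/6 = 78/6 = 13; σ²_Pilot run = ((16−10)/6)² = 1.000
te_QA = (10 + 4·12 + 14)/6 = 72/6 = 12; σ²_QA = ((14−10)/6)² = 0.444
te_Packaging design = (2 + 4·5 + 8)/6 = 30/6 = 5; σ²_Packaging design = ((8−2)/6)² = 1.000
te_Regulatory filing = (6 + 4·9 + 18)/6 = 60/6 = 10; σ²_Regulatory filing = ((18−6)/6)² = 4.000
te_Marketing collateral = (6 + 4·11 + 16)/6 = 66/6 = 11; σ²_Marketing collateral = ((16−6)/6)² = 2.778
te_Sales training = (2 + 4·6 + 16)/6 = 42/6 = 7; σ²_Sales training = ((16−2)/6)² = 5.444
te_Distribution setup = (7 + 4·12 + 29)/6 = 84/6 = 14; σ²_Distribution setup = ((29−7)/6)² = 13.444

Forward pass:
ES_Tooling = 0; EF_Tooling = 11
ES_Supplier sourcing = 0; EF_Supplier sourcing = 5
ES_Pilot run = 0; EF_Pilot run = 13
ES_QA = max(EF_Tooling=11, EF_Pilot run=13) = 13; EF_QA = 13+12 = 25
ES_Packaging design = 5; EF_Packaging design = 5+5 = 10
ES_Regulatory filing = max(EF_Supplier sourcing=5, EF_Pilot run=13) = 13; EF_Regulatory filing = 13+10 = 23
ES_Marketing collateral = 13; EF_Marketing collateral = 13+11 = 24
ES_Sales training = 10; EF_Sales training = 10+7 = 17
ES_Distribution setup = max(EF_QA=25, EF_Regulatory filing=23, EF_Marketing collateral=24, EF_Sales training=17) = 25; EF_Distribution setup = 25+14 = 39
Expected project duration μ = 39 days. Critical path: Pilot run → QA → Distribution setup.

Variance along critical path = 1.000 + 0.444 + 13.444 = 14.889; σ = √14.889 = 3.859 days.
Z = (35 − 39) / 3.859 = -1.037
P(T ≤ 35) = Φ(-1.037) ≈ 0.150

0.150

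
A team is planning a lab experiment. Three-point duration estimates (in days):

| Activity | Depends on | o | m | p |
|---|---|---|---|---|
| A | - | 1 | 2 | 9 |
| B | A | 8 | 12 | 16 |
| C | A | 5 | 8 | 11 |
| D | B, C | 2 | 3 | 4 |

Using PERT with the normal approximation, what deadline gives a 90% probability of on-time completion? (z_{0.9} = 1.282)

20.5 days

te_A = (1 + 4·2 + 9)/6 = 18/6 = 3; σ²_A = ((9−1)/6)² = 1.778
te_B = (8 + 4·12 + 16)/6 = 72/6 = 12; σ²_B = ((16−8)/6)² = 1.778
te_C = (5 + 4·8 + 11)/6 = 48/6 = 8; σ²_C = ((11−5)/6)² = 1.000
te_D = (2 + 4·3 + 4)/6 = 18/6 = 3; σ²_D = ((4−2)/6)² = 0.111

Forward pass:
ES_A = 0; EF_A = 3
ES_B = 3; EF_B = 3+12 = 15
ES_C = 3; EF_C = 3+8 = 11
ES_D = max(EF_B=15, EF_C=11) = 15; EF_D = 15+3 = 18
Expected project duration μ = 18 days. Critical path: A → B → D.

Variance along critical path = 1.778 + 1.778 + 0.111 = 3.667; σ = 1.915 days.
D = μ + z·σ = 18 + 1.282·1.915 = 20.5 days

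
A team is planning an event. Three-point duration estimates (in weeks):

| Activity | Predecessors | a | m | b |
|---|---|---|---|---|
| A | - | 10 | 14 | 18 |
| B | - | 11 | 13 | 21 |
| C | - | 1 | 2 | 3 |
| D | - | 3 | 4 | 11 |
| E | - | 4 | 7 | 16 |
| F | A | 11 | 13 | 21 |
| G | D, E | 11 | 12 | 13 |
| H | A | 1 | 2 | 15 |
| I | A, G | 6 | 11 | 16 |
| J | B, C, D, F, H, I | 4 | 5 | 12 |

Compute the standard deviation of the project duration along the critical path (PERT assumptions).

te_A = (10 + 4·14 + 18)/6 = 84/6 = 14; σ²_A = ((18−10)/6)² = 1.778
te_B = (11 + 4·13 + 21)/6 = 84/6 = 14; σ²_B = ((21−11)/6)² = 2.778
te_C = (1 + 4·2 + 3)/6 = 12/6 = 2; σ²_C = ((3−1)/6)² = 0.111
te_D = (3 + 4·4 + 11)/6 = 30/6 = 5; σ²_D = ((11−3)/6)² = 1.778
te_E = (4 + 4·7 + 16)/6 = 48/6 = 8; σ²_E = ((16−4)/6)² = 4.000
te_F = (11 + 4·13 + 21)/6 = 84/6 = 14; σ²_F = ((21−11)/6)² = 2.778
te_G = (11 + 4·12 + 13)/6 = 72/6 = 12; σ²_G = ((13−11)/6)² = 0.111
te_H = (1 + 4·2 + 15)/6 = 24/6 = 4; σ²_H = ((15−1)/6)² = 5.444
te_I = (6 + 4·11 + 16)/6 = 66/6 = 11; σ²_I = ((16−6)/6)² = 2.778
te_J = (4 + 4·5 + 12)/6 = 36/6 = 6; σ²_J = ((12−4)/6)² = 1.778

Forward pass:
ES_A = 0; EF_A = 14
ES_B = 0; EF_B = 14
ES_C = 0; EF_C = 2
ES_D = 0; EF_D = 5
ES_E = 0; EF_E = 8
ES_F = 14; EF_F = 14+14 = 28
ES_G = max(EF_D=5, EF_E=8) = 8; EF_G = 8+12 = 20
ES_H = 14; EF_H = 14+4 = 18
ES_I = max(EF_A=14, EF_G=20) = 20; EF_I = 20+11 = 31
ES_J = max(EF_B=14, EF_C=2, EF_D=5, EF_F=28, EF_H=18, EF_I=31) = 31; EF_J = 31+6 = 37
Expected project duration μ = 37 weeks. Critical path: E → G → I → J.

Variance along critical path = 4.000 + 0.111 + 2.778 + 1.778 = 8.667
σ = √8.667 = 2.944 weeks

2.94 weeks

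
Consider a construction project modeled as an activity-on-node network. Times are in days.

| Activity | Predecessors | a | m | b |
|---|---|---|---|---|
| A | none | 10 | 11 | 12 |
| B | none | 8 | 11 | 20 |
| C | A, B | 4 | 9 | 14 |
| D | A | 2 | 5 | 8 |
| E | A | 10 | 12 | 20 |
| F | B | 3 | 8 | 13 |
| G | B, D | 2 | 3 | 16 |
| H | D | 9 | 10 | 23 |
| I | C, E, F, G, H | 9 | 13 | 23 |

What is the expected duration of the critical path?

42 days

te_A = (10 + 4·11 + 12)/6 = 66/6 = 11
te_B = (8 + 4·11 + 20)/6 = 72/6 = 12
te_C = (4 + 4·9 + 14)/6 = 54/6 = 9
te_D = (2 + 4·5 + 8)/6 = 30/6 = 5
te_E = (10 + 4·12 + 20)/6 = 78/6 = 13
te_F = (3 + 4·8 + 13)/6 = 48/6 = 8
te_G = (2 + 4·3 + 16)/6 = 30/6 = 5
te_H = (9 + 4·10 + 23)/6 = 72/6 = 12
te_I = (9 + 4·13 + 23)/6 = 84/6 = 14

Forward pass:
ES_A = 0; EF_A = 11
ES_B = 0; EF_B = 12
ES_C = max(EF_A=11, EF_B=12) = 12; EF_C = 12+9 = 21
ES_D = 11; EF_D = 11+5 = 16
ES_E = 11; EF_E = 11+13 = 24
ES_F = 12; EF_F = 12+8 = 20
ES_G = max(EF_B=12, EF_D=16) = 16; EF_G = 16+5 = 21
ES_H = 16; EF_H = 16+12 = 28
ES_I = max(EF_C=21, EF_E=24, EF_F=20, EF_G=21, EF_H=28) = 28; EF_I = 28+14 = 42
Expected project duration μ = 42 days. Critical path: A → D → H → I.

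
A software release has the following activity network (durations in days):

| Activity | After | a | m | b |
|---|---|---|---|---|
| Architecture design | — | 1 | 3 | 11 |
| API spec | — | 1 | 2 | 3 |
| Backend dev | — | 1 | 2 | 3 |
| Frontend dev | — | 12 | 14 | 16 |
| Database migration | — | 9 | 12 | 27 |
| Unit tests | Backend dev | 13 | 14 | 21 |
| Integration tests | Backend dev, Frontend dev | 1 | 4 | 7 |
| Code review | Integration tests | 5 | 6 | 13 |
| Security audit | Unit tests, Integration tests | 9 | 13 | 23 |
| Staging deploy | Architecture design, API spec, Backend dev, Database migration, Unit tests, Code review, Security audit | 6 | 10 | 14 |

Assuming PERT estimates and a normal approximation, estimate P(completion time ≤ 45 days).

0.846

te_Architecture design = (1 + 4·3 + 11)/6 = 24/6 = 4; σ²_Architecture design = ((11−1)/6)² = 2.778
te_API spec = (1 + 4·2 + 3)/6 = 12/6 = 2; σ²_API spec = ((3−1)/6)² = 0.111
te_Backend dev = (1 + 4·2 + 3)/6 = 12/6 = 2; σ²_Backend dev = ((3−1)/6)² = 0.111
te_Frontend dev = (12 + 4·14 + 16)/6 = 84/6 = 14; σ²_Frontend dev = ((16−12)/6)² = 0.444
te_Database migration = (9 + 4·12 + 27)/6 = 84/6 = 14; σ²_Database migration = ((27−9)/6)² = 9.000
te_Unit tests = (13 + 4·14 + 21)/6 = 90/6 = 15; σ²_Unit tests = ((21−13)/6)² = 1.778
te_Integration tests = (1 + 4·4 + 7)/6 = 24/6 = 4; σ²_Integration tests = ((7−1)/6)² = 1.000
te_Code review = (5 + 4·6 + 13)/6 = 42/6 = 7; σ²_Code review = ((13−5)/6)² = 1.778
te_Security audit = (9 + 4·13 + 23)/6 = 84/6 = 14; σ²_Security audit = ((23−9)/6)² = 5.444
te_Staging deploy = (6 + 4·10 + 14)/6 = 60/6 = 10; σ²_Staging deploy = ((14−6)/6)² = 1.778

Forward pass:
ES_Architecture design = 0; EF_Architecture design = 4
ES_API spec = 0; EF_API spec = 2
ES_Backend dev = 0; EF_Backend dev = 2
ES_Frontend dev = 0; EF_Frontend dev = 14
ES_Database migration = 0; EF_Database migration = 14
ES_Unit tests = 2; EF_Unit tests = 2+15 = 17
ES_Integration tests = max(EF_Backend dev=2, EF_Frontend dev=14) = 14; EF_Integration tests = 14+4 = 18
ES_Code review = 18; EF_Code review = 18+7 = 25
ES_Security audit = max(EF_Unit tests=17, EF_Integration tests=18) = 18; EF_Security audit = 18+14 = 32
ES_Staging deploy = max(EF_Architecture design=4, EF_API spec=2, EF_Backend dev=2, EF_Database migration=14, EF_Unit tests=17, EF_Code review=25, EF_Security audit=32) = 32; EF_Staging deploy = 32+10 = 42
Expected project duration μ = 42 days. Critical path: Frontend dev → Integration tests → Security audit → Staging deploy.

Variance along critical path = 0.444 + 1.000 + 5.444 + 1.778 = 8.667; σ = √8.667 = 2.944 days.
Z = (45 − 42) / 2.944 = 1.019
P(T ≤ 45) = Φ(1.019) ≈ 0.846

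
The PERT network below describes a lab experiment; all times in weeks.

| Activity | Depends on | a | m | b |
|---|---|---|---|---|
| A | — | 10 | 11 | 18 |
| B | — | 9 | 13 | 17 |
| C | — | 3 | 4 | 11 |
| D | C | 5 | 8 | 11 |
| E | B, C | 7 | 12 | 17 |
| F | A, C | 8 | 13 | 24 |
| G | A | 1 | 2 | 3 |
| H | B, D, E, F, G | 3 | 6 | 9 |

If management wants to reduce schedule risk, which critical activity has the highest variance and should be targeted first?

F

te_A = (10 + 4·11 + 18)/6 = 72/6 = 12; σ²_A = ((18−10)/6)² = 1.778
te_B = (9 + 4·13 + 17)/6 = 78/6 = 13; σ²_B = ((17−9)/6)² = 1.778
te_C = (3 + 4·4 + 11)/6 = 30/6 = 5; σ²_C = ((11−3)/6)² = 1.778
te_D = (5 + 4·8 + 11)/6 = 48/6 = 8; σ²_D = ((11−5)/6)² = 1.000
te_E = (7 + 4·12 + 17)/6 = 72/6 = 12; σ²_E = ((17−7)/6)² = 2.778
te_F = (8 + 4·13 + 24)/6 = 84/6 = 14; σ²_F = ((24−8)/6)² = 7.111
te_G = (1 + 4·2 + 3)/6 = 12/6 = 2; σ²_G = ((3−1)/6)² = 0.111
te_H = (3 + 4·6 + 9)/6 = 36/6 = 6; σ²_H = ((9−3)/6)² = 1.000

Forward pass:
ES_A = 0; EF_A = 12
ES_B = 0; EF_B = 13
ES_C = 0; EF_C = 5
ES_D = 5; EF_D = 5+8 = 13
ES_E = max(EF_B=13, EF_C=5) = 13; EF_E = 13+12 = 25
ES_F = max(EF_A=12, EF_C=5) = 12; EF_F = 12+14 = 26
ES_G = 12; EF_G = 12+2 = 14
ES_H = max(EF_B=13, EF_D=13, EF_E=25, EF_F=26, EF_G=14) = 26; EF_H = 26+6 = 32
Expected project duration μ = 32 weeks. Critical path: A → F → H.

Variances on critical path: σ²_A=1.778, σ²_F=7.111, σ²_H=1.000.
Largest is σ²_F = 7.111.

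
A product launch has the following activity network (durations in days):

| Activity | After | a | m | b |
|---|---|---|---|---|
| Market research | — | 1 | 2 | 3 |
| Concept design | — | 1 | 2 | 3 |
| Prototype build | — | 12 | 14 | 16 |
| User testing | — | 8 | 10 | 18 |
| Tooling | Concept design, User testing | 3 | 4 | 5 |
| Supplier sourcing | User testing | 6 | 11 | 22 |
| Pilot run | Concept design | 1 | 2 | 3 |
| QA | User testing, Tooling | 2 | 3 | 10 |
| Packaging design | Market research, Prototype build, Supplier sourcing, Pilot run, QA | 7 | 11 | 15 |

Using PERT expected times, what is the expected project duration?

34 days

te_Market research = (1 + 4·2 + 3)/6 = 12/6 = 2
te_Concept design = (1 + 4·2 + 3)/6 = 12/6 = 2
te_Prototype build = (12 + 4·14 + 16)/6 = 84/6 = 14
te_User testing = (8 + 4·10 + 18)/6 = 66/6 = 11
te_Tooling = (3 + 4·4 + 5)/6 = 24/6 = 4
te_Supplier sourcing = (6 + 4·11 + 22)/6 = 72/6 = 12
te_Pilot run = (1 + 4·2 + 3)/6 = 12/6 = 2
te_QA = (2 + 4·3 + 10)/6 = 24/6 = 4
te_Packaging design = (7 + 4·11 + 15)/6 = 66/6 = 11

Forward pass:
ES_Market research = 0; EF_Market research = 2
ES_Concept design = 0; EF_Concept design = 2
ES_Prototype build = 0; EF_Prototype build = 14
ES_User testing = 0; EF_User testing = 11
ES_Tooling = max(EF_Concept design=2, EF_User testing=11) = 11; EF_Tooling = 11+4 = 15
ES_Supplier sourcing = 11; EF_Supplier sourcing = 11+12 = 23
ES_Pilot run = 2; EF_Pilot run = 2+2 = 4
ES_QA = max(EF_User testing=11, EF_Tooling=15) = 15; EF_QA = 15+4 = 19
ES_Packaging design = max(EF_Market research=2, EF_Prototype build=14, EF_Supplier sourcing=23, EF_Pilot run=4, EF_QA=19) = 23; EF_Packaging design = 23+11 = 34
Expected project duration μ = 34 days. Critical path: User testing → Supplier sourcing → Packaging design.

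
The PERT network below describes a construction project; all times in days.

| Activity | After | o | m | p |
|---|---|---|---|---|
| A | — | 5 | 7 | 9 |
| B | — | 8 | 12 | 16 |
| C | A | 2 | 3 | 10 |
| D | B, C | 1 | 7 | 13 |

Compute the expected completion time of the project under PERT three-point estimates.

19 days

te_A = (5 + 4·7 + 9)/6 = 42/6 = 7
te_B = (8 + 4·12 + 16)/6 = 72/6 = 12
te_C = (2 + 4·3 + 10)/6 = 24/6 = 4
te_D = (1 + 4·7 + 13)/6 = 42/6 = 7

Forward pass:
ES_A = 0; EF_A = 7
ES_B = 0; EF_B = 12
ES_C = 7; EF_C = 7+4 = 11
ES_D = max(EF_B=12, EF_C=11) = 12; EF_D = 12+7 = 19
Expected project duration μ = 19 days. Critical path: B → D.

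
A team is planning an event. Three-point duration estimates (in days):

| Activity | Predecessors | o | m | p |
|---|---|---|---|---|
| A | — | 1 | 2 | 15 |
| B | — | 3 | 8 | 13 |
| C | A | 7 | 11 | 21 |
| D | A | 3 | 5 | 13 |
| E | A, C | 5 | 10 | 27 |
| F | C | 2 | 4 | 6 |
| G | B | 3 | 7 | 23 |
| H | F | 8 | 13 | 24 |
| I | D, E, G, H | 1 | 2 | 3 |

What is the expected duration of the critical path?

te_A = (1 + 4·2 + 15)/6 = 24/6 = 4
te_B = (3 + 4·8 + 13)/6 = 48/6 = 8
te_C = (7 + 4·11 + 21)/6 = 72/6 = 12
te_D = (3 + 4·5 + 13)/6 = 36/6 = 6
te_E = (5 + 4·10 + 27)/6 = 72/6 = 12
te_F = (2 + 4·4 + 6)/6 = 24/6 = 4
te_G = (3 + 4·7 + 23)/6 = 54/6 = 9
te_H = (8 + 4·13 + 24)/6 = 84/6 = 14
te_I = (1 + 4·2 + 3)/6 = 12/6 = 2

Forward pass:
ES_A = 0; EF_A = 4
ES_B = 0; EF_B = 8
ES_C = 4; EF_C = 4+12 = 16
ES_D = 4; EF_D = 4+6 = 10
ES_E = max(EF_A=4, EF_C=16) = 16; EF_E = 16+12 = 28
ES_F = 16; EF_F = 16+4 = 20
ES_G = 8; EF_G = 8+9 = 17
ES_H = 20; EF_H = 20+14 = 34
ES_I = max(EF_D=10, EF_E=28, EF_G=17, EF_H=34) = 34; EF_I = 34+2 = 36
Expected project duration μ = 36 days. Critical path: A → C → F → H → I.

36 days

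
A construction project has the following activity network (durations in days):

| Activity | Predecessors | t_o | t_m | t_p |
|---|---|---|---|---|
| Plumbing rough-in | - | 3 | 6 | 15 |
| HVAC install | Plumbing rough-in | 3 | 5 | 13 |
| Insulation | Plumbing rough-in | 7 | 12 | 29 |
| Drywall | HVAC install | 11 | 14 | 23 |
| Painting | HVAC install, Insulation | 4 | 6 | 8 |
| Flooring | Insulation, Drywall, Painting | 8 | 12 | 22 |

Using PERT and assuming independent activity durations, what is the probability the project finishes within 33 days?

te_Plumbing rough-in = (3 + 4·6 + 15)/6 = 42/6 = 7; σ²_Plumbing rough-in = ((15−3)/6)² = 4.000
te_HVAC install = (3 + 4·5 + 13)/6 = 36/6 = 6; σ²_HVAC install = ((13−3)/6)² = 2.778
te_Insulation = (7 + 4·12 + 29)/6 = 84/6 = 14; σ²_Insulation = ((29−7)/6)² = 13.444
te_Drywall = (11 + 4·14 + 23)/6 = 90/6 = 15; σ²_Drywall = ((23−11)/6)² = 4.000
te_Painting = (4 + 4·6 + 8)/6 = 36/6 = 6; σ²_Painting = ((8−4)/6)² = 0.444
te_Flooring = (8 + 4·12 + 22)/6 = 78/6 = 13; σ²_Flooring = ((22−8)/6)² = 5.444

Forward pass:
ES_Plumbing rough-in = 0; EF_Plumbing rough-in = 7
ES_HVAC install = 7; EF_HVAC install = 7+6 = 13
ES_Insulation = 7; EF_Insulation = 7+14 = 21
ES_Drywall = 13; EF_Drywall = 13+15 = 28
ES_Painting = max(EF_HVAC install=13, EF_Insulation=21) = 21; EF_Painting = 21+6 = 27
ES_Flooring = max(EF_Insulation=21, EF_Drywall=28, EF_Painting=27) = 28; EF_Flooring = 28+13 = 41
Expected project duration μ = 41 days. Critical path: Plumbing rough-in → HVAC install → Drywall → Flooring.

Variance along critical path = 4.000 + 2.778 + 4.000 + 5.444 = 16.222; σ = √16.222 = 4.028 days.
Z = (33 − 41) / 4.028 = -1.986
P(T ≤ 33) = Φ(-1.986) ≈ 0.024

0.024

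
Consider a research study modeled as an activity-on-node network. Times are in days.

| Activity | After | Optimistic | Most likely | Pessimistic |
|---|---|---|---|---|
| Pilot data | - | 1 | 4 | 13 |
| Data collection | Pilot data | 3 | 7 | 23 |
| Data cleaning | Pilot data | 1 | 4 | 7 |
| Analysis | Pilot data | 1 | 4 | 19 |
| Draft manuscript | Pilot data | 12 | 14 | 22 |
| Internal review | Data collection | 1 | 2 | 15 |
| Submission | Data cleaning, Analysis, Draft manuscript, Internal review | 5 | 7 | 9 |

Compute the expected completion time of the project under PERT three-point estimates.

27 days

te_Pilot data = (1 + 4·4 + 13)/6 = 30/6 = 5
te_Data collection = (3 + 4·7 + 23)/6 = 54/6 = 9
te_Data cleaning = (1 + 4·4 + 7)/6 = 24/6 = 4
te_Analysis = (1 + 4·4 + 19)/6 = 36/6 = 6
te_Draft manuscript = (12 + 4·14 + 22)/6 = 90/6 = 15
te_Internal review = (1 + 4·2 + 15)/6 = 24/6 = 4
te_Submission = (5 + 4·7 + 9)/6 = 42/6 = 7

Forward pass:
ES_Pilot data = 0; EF_Pilot data = 5
ES_Data collection = 5; EF_Data collection = 5+9 = 14
ES_Data cleaning = 5; EF_Data cleaning = 5+4 = 9
ES_Analysis = 5; EF_Analysis = 5+6 = 11
ES_Draft manuscript = 5; EF_Draft manuscript = 5+15 = 20
ES_Internal review = 14; EF_Internal review = 14+4 = 18
ES_Submission = max(EF_Data cleaning=9, EF_Analysis=11, EF_Draft manuscript=20, EF_Internal review=18) = 20; EF_Submission = 20+7 = 27
Expected project duration μ = 27 days. Critical path: Pilot data → Draft manuscript → Submission.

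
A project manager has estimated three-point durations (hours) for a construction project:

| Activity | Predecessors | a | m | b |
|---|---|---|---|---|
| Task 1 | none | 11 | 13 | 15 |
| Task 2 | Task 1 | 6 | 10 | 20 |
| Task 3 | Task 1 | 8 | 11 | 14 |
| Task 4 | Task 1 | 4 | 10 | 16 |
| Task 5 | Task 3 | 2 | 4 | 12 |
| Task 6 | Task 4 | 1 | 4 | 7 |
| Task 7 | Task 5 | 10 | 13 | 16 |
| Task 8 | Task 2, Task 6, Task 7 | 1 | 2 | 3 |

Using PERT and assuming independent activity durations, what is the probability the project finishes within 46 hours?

te_Task 1 = (11 + 4·13 + 15)/6 = 78/6 = 13; σ²_Task 1 = ((15−11)/6)² = 0.444
te_Task 2 = (6 + 4·10 + 20)/6 = 66/6 = 11; σ²_Task 2 = ((20−6)/6)² = 5.444
te_Task 3 = (8 + 4·11 + 14)/6 = 66/6 = 11; σ²_Task 3 = ((14−8)/6)² = 1.000
te_Task 4 = (4 + 4·10 + 16)/6 = 60/6 = 10; σ²_Task 4 = ((16−4)/6)² = 4.000
te_Task 5 = (2 + 4·4 + 12)/6 = 30/6 = 5; σ²_Task 5 = ((12−2)/6)² = 2.778
te_Task 6 = (1 + 4·4 + 7)/6 = 24/6 = 4; σ²_Task 6 = ((7−1)/6)² = 1.000
te_Task 7 = (10 + 4·13 + 16)/6 = 78/6 = 13; σ²_Task 7 = ((16−10)/6)² = 1.000
te_Task 8 = (1 + 4·2 + 3)/6 = 12/6 = 2; σ²_Task 8 = ((3−1)/6)² = 0.111

Forward pass:
ES_Task 1 = 0; EF_Task 1 = 13
ES_Task 2 = 13; EF_Task 2 = 13+11 = 24
ES_Task 3 = 13; EF_Task 3 = 13+11 = 24
ES_Task 4 = 13; EF_Task 4 = 13+10 = 23
ES_Task 5 = 24; EF_Task 5 = 24+5 = 29
ES_Task 6 = 23; EF_Task 6 = 23+4 = 27
ES_Task 7 = 29; EF_Task 7 = 29+13 = 42
ES_Task 8 = max(EF_Task 2=24, EF_Task 6=27, EF_Task 7=42) = 42; EF_Task 8 = 42+2 = 44
Expected project duration μ = 44 hours. Critical path: Task 1 → Task 3 → Task 5 → Task 7 → Task 8.

Variance along critical path = 0.444 + 1.000 + 2.778 + 1.000 + 0.111 = 5.333; σ = √5.333 = 2.309 hours.
Z = (46 − 44) / 2.309 = 0.866
P(T ≤ 46) = Φ(0.866) ≈ 0.807

0.807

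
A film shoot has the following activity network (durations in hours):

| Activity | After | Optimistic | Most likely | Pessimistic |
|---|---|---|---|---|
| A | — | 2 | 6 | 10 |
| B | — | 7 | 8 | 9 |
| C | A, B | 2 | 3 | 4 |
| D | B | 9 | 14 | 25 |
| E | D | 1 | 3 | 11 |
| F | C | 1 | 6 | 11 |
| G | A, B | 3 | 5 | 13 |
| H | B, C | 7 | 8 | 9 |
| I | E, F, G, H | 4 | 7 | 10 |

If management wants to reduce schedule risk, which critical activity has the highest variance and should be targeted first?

D

te_A = (2 + 4·6 + 10)/6 = 36/6 = 6; σ²_A = ((10−2)/6)² = 1.778
te_B = (7 + 4·8 + 9)/6 = 48/6 = 8; σ²_B = ((9−7)/6)² = 0.111
te_C = (2 + 4·3 + 4)/6 = 18/6 = 3; σ²_C = ((4−2)/6)² = 0.111
te_D = (9 + 4·14 + 25)/6 = 90/6 = 15; σ²_D = ((25−9)/6)² = 7.111
te_E = (1 + 4·3 + 11)/6 = 24/6 = 4; σ²_E = ((11−1)/6)² = 2.778
te_F = (1 + 4·6 + 11)/6 = 36/6 = 6; σ²_F = ((11−1)/6)² = 2.778
te_G = (3 + 4·5 + 13)/6 = 36/6 = 6; σ²_G = ((13−3)/6)² = 2.778
te_H = (7 + 4·8 + 9)/6 = 48/6 = 8; σ²_H = ((9−7)/6)² = 0.111
te_I = (4 + 4·7 + 10)/6 = 42/6 = 7; σ²_I = ((10−4)/6)² = 1.000

Forward pass:
ES_A = 0; EF_A = 6
ES_B = 0; EF_B = 8
ES_C = max(EF_A=6, EF_B=8) = 8; EF_C = 8+3 = 11
ES_D = 8; EF_D = 8+15 = 23
ES_E = 23; EF_E = 23+4 = 27
ES_F = 11; EF_F = 11+6 = 17
ES_G = max(EF_A=6, EF_B=8) = 8; EF_G = 8+6 = 14
ES_H = max(EF_B=8, EF_C=11) = 11; EF_H = 11+8 = 19
ES_I = max(EF_E=27, EF_F=17, EF_G=14, EF_H=19) = 27; EF_I = 27+7 = 34
Expected project duration μ = 34 hours. Critical path: B → D → E → I.

Variances on critical path: σ²_B=0.111, σ²_D=7.111, σ²_E=2.778, σ²_I=1.000.
Largest is σ²_D = 7.111.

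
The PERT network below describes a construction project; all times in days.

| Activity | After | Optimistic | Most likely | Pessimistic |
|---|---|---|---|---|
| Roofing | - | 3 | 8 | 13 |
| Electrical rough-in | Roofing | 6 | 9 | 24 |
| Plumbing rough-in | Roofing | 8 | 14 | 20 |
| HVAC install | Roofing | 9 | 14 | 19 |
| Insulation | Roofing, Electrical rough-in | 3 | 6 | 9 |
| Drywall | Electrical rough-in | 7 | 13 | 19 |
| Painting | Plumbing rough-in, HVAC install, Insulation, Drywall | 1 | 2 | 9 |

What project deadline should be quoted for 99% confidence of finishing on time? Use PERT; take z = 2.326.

44.7 days

te_Roofing = (3 + 4·8 + 13)/6 = 48/6 = 8; σ²_Roofing = ((13−3)/6)² = 2.778
te_Electrical rough-in = (6 + 4·9 + 24)/6 = 66/6 = 11; σ²_Electrical rough-in = ((24−6)/6)² = 9.000
te_Plumbing rough-in = (8 + 4·14 + 20)/6 = 84/6 = 14; σ²_Plumbing rough-in = ((20−8)/6)² = 4.000
te_HVAC install = (9 + 4·14 + 19)/6 = 84/6 = 14; σ²_HVAC install = ((19−9)/6)² = 2.778
te_Insulation = (3 + 4·6 + 9)/6 = 36/6 = 6; σ²_Insulation = ((9−3)/6)² = 1.000
te_Drywall = (7 + 4·13 + 19)/6 = 78/6 = 13; σ²_Drywall = ((19−7)/6)² = 4.000
te_Painting = (1 + 4·2 + 9)/6 = 18/6 = 3; σ²_Painting = ((9−1)/6)² = 1.778

Forward pass:
ES_Roofing = 0; EF_Roofing = 8
ES_Electrical rough-in = 8; EF_Electrical rough-in = 8+11 = 19
ES_Plumbing rough-in = 8; EF_Plumbing rough-in = 8+14 = 22
ES_HVAC install = 8; EF_HVAC install = 8+14 = 22
ES_Insulation = max(EF_Roofing=8, EF_Electrical rough-in=19) = 19; EF_Insulation = 19+6 = 25
ES_Drywall = 19; EF_Drywall = 19+13 = 32
ES_Painting = max(EF_Plumbing rough-in=22, EF_HVAC install=22, EF_Insulation=25, EF_Drywall=32) = 32; EF_Painting = 32+3 = 35
Expected project duration μ = 35 days. Critical path: Roofing → Electrical rough-in → Drywall → Painting.

Variance along critical path = 2.778 + 9.000 + 4.000 + 1.778 = 17.556; σ = 4.190 days.
D = μ + z·σ = 35 + 2.326·4.190 = 44.7 days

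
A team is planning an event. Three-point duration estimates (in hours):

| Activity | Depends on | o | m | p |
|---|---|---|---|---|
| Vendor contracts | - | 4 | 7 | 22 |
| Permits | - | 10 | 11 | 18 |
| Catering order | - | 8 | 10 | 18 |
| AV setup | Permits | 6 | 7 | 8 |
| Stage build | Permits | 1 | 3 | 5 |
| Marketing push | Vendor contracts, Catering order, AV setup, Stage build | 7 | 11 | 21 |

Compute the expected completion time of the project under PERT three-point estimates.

te_Vendor contracts = (4 + 4·7 + 22)/6 = 54/6 = 9
te_Permits = (10 + 4·11 + 18)/6 = 72/6 = 12
te_Catering order = (8 + 4·10 + 18)/6 = 66/6 = 11
te_AV setup = (6 + 4·7 + 8)/6 = 42/6 = 7
te_Stage build = (1 + 4·3 + 5)/6 = 18/6 = 3
te_Marketing push = (7 + 4·11 + 21)/6 = 72/6 = 12

Forward pass:
ES_Vendor contracts = 0; EF_Vendor contracts = 9
ES_Permits = 0; EF_Permits = 12
ES_Catering order = 0; EF_Catering order = 11
ES_AV setup = 12; EF_AV setup = 12+7 = 19
ES_Stage build = 12; EF_Stage build = 12+3 = 15
ES_Marketing push = max(EF_Vendor contracts=9, EF_Catering order=11, EF_AV setup=19, EF_Stage build=15) = 19; EF_Marketing push = 19+12 = 31
Expected project duration μ = 31 hours. Critical path: Permits → AV setup → Marketing push.

31 hours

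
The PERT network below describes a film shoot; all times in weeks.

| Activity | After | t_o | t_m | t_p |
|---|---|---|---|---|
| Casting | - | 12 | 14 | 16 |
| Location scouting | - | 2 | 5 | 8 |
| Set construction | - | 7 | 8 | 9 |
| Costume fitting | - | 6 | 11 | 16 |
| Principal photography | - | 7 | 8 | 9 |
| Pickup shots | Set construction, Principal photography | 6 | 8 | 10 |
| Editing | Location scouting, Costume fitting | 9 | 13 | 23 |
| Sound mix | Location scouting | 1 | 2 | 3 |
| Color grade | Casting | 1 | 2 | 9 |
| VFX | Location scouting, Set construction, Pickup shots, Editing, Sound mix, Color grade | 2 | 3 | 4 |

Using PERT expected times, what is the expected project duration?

28 weeks

te_Casting = (12 + 4·14 + 16)/6 = 84/6 = 14
te_Location scouting = (2 + 4·5 + 8)/6 = 30/6 = 5
te_Set construction = (7 + 4·8 + 9)/6 = 48/6 = 8
te_Costume fitting = (6 + 4·11 + 16)/6 = 66/6 = 11
te_Principal photography = (7 + 4·8 + 9)/6 = 48/6 = 8
te_Pickup shots = (6 + 4·8 + 10)/6 = 48/6 = 8
te_Editing = (9 + 4·13 + 23)/6 = 84/6 = 14
te_Sound mix = (1 + 4·2 + 3)/6 = 12/6 = 2
te_Color grade = (1 + 4·2 + 9)/6 = 18/6 = 3
te_VFX = (2 + 4·3 + 4)/6 = 18/6 = 3

Forward pass:
ES_Casting = 0; EF_Casting = 14
ES_Location scouting = 0; EF_Location scouting = 5
ES_Set construction = 0; EF_Set construction = 8
ES_Costume fitting = 0; EF_Costume fitting = 11
ES_Principal photography = 0; EF_Principal photography = 8
ES_Pickup shots = max(EF_Set construction=8, EF_Principal photography=8) = 8; EF_Pickup shots = 8+8 = 16
ES_Editing = max(EF_Location scouting=5, EF_Costume fitting=11) = 11; EF_Editing = 11+14 = 25
ES_Sound mix = 5; EF_Sound mix = 5+2 = 7
ES_Color grade = 14; EF_Color grade = 14+3 = 17
ES_VFX = max(EF_Location scouting=5, EF_Set construction=8, EF_Pickup shots=16, EF_Editing=25, EF_Sound mix=7, EF_Color grade=17) = 25; EF_VFX = 25+3 = 28
Expected project duration μ = 28 weeks. Critical path: Costume fitting → Editing → VFX.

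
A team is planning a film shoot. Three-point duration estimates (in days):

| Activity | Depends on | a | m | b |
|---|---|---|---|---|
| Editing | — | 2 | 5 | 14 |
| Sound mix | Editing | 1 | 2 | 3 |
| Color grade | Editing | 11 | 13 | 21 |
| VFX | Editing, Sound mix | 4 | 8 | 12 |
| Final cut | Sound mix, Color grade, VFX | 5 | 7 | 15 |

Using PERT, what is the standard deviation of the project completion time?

te_Editing = (2 + 4·5 + 14)/6 = 36/6 = 6; σ²_Editing = ((14−2)/6)² = 4.000
te_Sound mix = (1 + 4·2 + 3)/6 = 12/6 = 2; σ²_Sound mix = ((3−1)/6)² = 0.111
te_Color grade = (11 + 4·13 + 21)/6 = 84/6 = 14; σ²_Color grade = ((21−11)/6)² = 2.778
te_VFX = (4 + 4·8 + 12)/6 = 48/6 = 8; σ²_VFX = ((12−4)/6)² = 1.778
te_Final cut = (5 + 4·7 + 15)/6 = 48/6 = 8; σ²_Final cut = ((15−5)/6)² = 2.778

Forward pass:
ES_Editing = 0; EF_Editing = 6
ES_Sound mix = 6; EF_Sound mix = 6+2 = 8
ES_Color grade = 6; EF_Color grade = 6+14 = 20
ES_VFX = max(EF_Editing=6, EF_Sound mix=8) = 8; EF_VFX = 8+8 = 16
ES_Final cut = max(EF_Sound mix=8, EF_Color grade=20, EF_VFX=16) = 20; EF_Final cut = 20+8 = 28
Expected project duration μ = 28 days. Critical path: Editing → Color grade → Final cut.

Variance along critical path = 4.000 + 2.778 + 2.778 = 9.556
σ = √9.556 = 3.091 days

3.09 days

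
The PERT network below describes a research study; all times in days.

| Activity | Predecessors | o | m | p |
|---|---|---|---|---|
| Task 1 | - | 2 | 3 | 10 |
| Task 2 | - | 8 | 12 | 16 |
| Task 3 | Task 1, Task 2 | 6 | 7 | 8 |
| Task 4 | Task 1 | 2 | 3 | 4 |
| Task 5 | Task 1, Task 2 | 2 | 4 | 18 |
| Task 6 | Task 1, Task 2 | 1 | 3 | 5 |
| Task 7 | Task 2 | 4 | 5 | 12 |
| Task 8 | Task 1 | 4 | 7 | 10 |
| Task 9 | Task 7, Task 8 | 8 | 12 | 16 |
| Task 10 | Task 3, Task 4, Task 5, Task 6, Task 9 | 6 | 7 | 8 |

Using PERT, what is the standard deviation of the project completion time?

te_Task 1 = (2 + 4·3 + 10)/6 = 24/6 = 4; σ²_Task 1 = ((10−2)/6)² = 1.778
te_Task 2 = (8 + 4·12 + 16)/6 = 72/6 = 12; σ²_Task 2 = ((16−8)/6)² = 1.778
te_Task 3 = (6 + 4·7 + 8)/6 = 42/6 = 7; σ²_Task 3 = ((8−6)/6)² = 0.111
te_Task 4 = (2 + 4·3 + 4)/6 = 18/6 = 3; σ²_Task 4 = ((4−2)/6)² = 0.111
te_Task 5 = (2 + 4·4 + 18)/6 = 36/6 = 6; σ²_Task 5 = ((18−2)/6)² = 7.111
te_Task 6 = (1 + 4·3 + 5)/6 = 18/6 = 3; σ²_Task 6 = ((5−1)/6)² = 0.444
te_Task 7 = (4 + 4·5 + 12)/6 = 36/6 = 6; σ²_Task 7 = ((12−4)/6)² = 1.778
te_Task 8 = (4 + 4·7 + 10)/6 = 42/6 = 7; σ²_Task 8 = ((10−4)/6)² = 1.000
te_Task 9 = (8 + 4·12 + 16)/6 = 72/6 = 12; σ²_Task 9 = ((16−8)/6)² = 1.778
te_Task 10 = (6 + 4·7 + 8)/6 = 42/6 = 7; σ²_Task 10 = ((8−6)/6)² = 0.111

Forward pass:
ES_Task 1 = 0; EF_Task 1 = 4
ES_Task 2 = 0; EF_Task 2 = 12
ES_Task 3 = max(EF_Task 1=4, EF_Task 2=12) = 12; EF_Task 3 = 12+7 = 19
ES_Task 4 = 4; EF_Task 4 = 4+3 = 7
ES_Task 5 = max(EF_Task 1=4, EF_Task 2=12) = 12; EF_Task 5 = 12+6 = 18
ES_Task 6 = max(EF_Task 1=4, EF_Task 2=12) = 12; EF_Task 6 = 12+3 = 15
ES_Task 7 = 12; EF_Task 7 = 12+6 = 18
ES_Task 8 = 4; EF_Task 8 = 4+7 = 11
ES_Task 9 = max(EF_Task 7=18, EF_Task 8=11) = 18; EF_Task 9 = 18+12 = 30
ES_Task 10 = max(EF_Task 3=19, EF_Task 4=7, EF_Task 5=18, EF_Task 6=15, EF_Task 9=30) = 30; EF_Task 10 = 30+7 = 37
Expected project duration μ = 37 days. Critical path: Task 2 → Task 7 → Task 9 → Task 10.

Variance along critical path = 1.778 + 1.778 + 1.778 + 0.111 = 5.444
σ = √5.444 = 2.333 days

2.33 days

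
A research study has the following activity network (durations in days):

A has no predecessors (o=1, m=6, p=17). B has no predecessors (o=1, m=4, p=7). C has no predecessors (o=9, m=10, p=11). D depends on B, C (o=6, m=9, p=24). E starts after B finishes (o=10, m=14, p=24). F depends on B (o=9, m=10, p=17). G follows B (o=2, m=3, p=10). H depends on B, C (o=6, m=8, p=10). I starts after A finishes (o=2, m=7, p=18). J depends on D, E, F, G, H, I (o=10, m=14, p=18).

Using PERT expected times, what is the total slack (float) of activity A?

6 days

te_A = (1 + 4·6 + 17)/6 = 42/6 = 7
te_B = (1 + 4·4 + 7)/6 = 24/6 = 4
te_C = (9 + 4·10 + 11)/6 = 60/6 = 10
te_D = (6 + 4·9 + 24)/6 = 66/6 = 11
te_E = (10 + 4·14 + 24)/6 = 90/6 = 15
te_F = (9 + 4·10 + 17)/6 = 66/6 = 11
te_G = (2 + 4·3 + 10)/6 = 24/6 = 4
te_H = (6 + 4·8 + 10)/6 = 48/6 = 8
te_I = (2 + 4·7 + 18)/6 = 48/6 = 8
te_J = (10 + 4·14 + 18)/6 = 84/6 = 14

Forward pass:
ES_A = 0; EF_A = 7
ES_B = 0; EF_B = 4
ES_C = 0; EF_C = 10
ES_D = max(EF_B=4, EF_C=10) = 10; EF_D = 10+11 = 21
ES_E = 4; EF_E = 4+15 = 19
ES_F = 4; EF_F = 4+11 = 15
ES_G = 4; EF_G = 4+4 = 8
ES_H = max(EF_B=4, EF_C=10) = 10; EF_H = 10+8 = 18
ES_I = 7; EF_I = 7+8 = 15
ES_J = max(EF_D=21, EF_E=19, EF_F=15, EF_G=8, EF_H=18, EF_I=15) = 21; EF_J = 21+14 = 35
Expected project duration μ = 35 days. Critical path: C → D → J.

Backward pass:
LF_J = 35; LS_J = 35−14 = 21
LF_I = LS_J = 21; LS_I = 21−8 = 13
LF_H = LS_J = 21; LS_H = 21−8 = 13
LF_G = LS_J = 21; LS_G = 21−4 = 17
LF_F = LS_J = 21; LS_F = 21−11 = 10
LF_E = LS_J = 21; LS_E = 21−15 = 6
LF_D = LS_J = 21; LS_D = 21−11 = 10
LF_C = min(LS_D=10, LS_H=13) = 10; LS_C = 10−10 = 0
LF_B = min(LS_D=10, LS_E=6, LS_F=10, LS_G=17, LS_H=13) = 6; LS_B = 6−4 = 2
LF_A = LS_I = 13; LS_A = 13−7 = 6
Slack_A = LS_A − ES_A = 6 − 0 = 6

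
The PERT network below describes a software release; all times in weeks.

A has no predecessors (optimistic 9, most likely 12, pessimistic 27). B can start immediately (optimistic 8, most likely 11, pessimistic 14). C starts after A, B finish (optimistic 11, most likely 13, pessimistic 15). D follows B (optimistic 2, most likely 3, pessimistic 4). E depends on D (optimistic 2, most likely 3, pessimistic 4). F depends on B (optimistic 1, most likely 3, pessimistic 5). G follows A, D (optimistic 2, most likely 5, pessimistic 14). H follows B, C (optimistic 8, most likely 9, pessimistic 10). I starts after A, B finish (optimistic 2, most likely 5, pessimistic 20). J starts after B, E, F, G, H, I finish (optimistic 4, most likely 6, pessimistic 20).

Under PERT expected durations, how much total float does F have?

22 weeks

te_A = (9 + 4·12 + 27)/6 = 84/6 = 14
te_B = (8 + 4·11 + 14)/6 = 66/6 = 11
te_C = (11 + 4·13 + 15)/6 = 78/6 = 13
te_D = (2 + 4·3 + 4)/6 = 18/6 = 3
te_E = (2 + 4·3 + 4)/6 = 18/6 = 3
te_F = (1 + 4·3 + 5)/6 = 18/6 = 3
te_G = (2 + 4·5 + 14)/6 = 36/6 = 6
te_H = (8 + 4·9 + 10)/6 = 54/6 = 9
te_I = (2 + 4·5 + 20)/6 = 42/6 = 7
te_J = (4 + 4·6 + 20)/6 = 48/6 = 8

Forward pass:
ES_A = 0; EF_A = 14
ES_B = 0; EF_B = 11
ES_C = max(EF_A=14, EF_B=11) = 14; EF_C = 14+13 = 27
ES_D = 11; EF_D = 11+3 = 14
ES_E = 14; EF_E = 14+3 = 17
ES_F = 11; EF_F = 11+3 = 14
ES_G = max(EF_A=14, EF_D=14) = 14; EF_G = 14+6 = 20
ES_H = max(EF_B=11, EF_C=27) = 27; EF_H = 27+9 = 36
ES_I = max(EF_A=14, EF_B=11) = 14; EF_I = 14+7 = 21
ES_J = max(EF_B=11, EF_E=17, EF_F=14, EF_G=20, EF_H=36, EF_I=21) = 36; EF_J = 36+8 = 44
Expected project duration μ = 44 weeks. Critical path: A → C → H → J.

Backward pass:
LF_J = 44; LS_J = 44−8 = 36
LF_I = LS_J = 36; LS_I = 36−7 = 29
LF_H = LS_J = 36; LS_H = 36−9 = 27
LF_G = LS_J = 36; LS_G = 36−6 = 30
LF_F = LS_J = 36; LS_F = 36−3 = 33
LF_E = LS_J = 36; LS_E = 36−3 = 33
LF_D = min(LS_E=33, LS_G=30) = 30; LS_D = 30−3 = 27
LF_C = LS_H = 27; LS_C = 27−13 = 14
LF_B = min(LS_C=14, LS_D=27, LS_F=33, LS_H=27, LS_I=29, LS_J=36) = 14; LS_B = 14−11 = 3
LF_A = min(LS_C=14, LS_G=30, LS_I=29) = 14; LS_A = 14−14 = 0
Slack_F = LS_F − ES_F = 33 − 11 = 22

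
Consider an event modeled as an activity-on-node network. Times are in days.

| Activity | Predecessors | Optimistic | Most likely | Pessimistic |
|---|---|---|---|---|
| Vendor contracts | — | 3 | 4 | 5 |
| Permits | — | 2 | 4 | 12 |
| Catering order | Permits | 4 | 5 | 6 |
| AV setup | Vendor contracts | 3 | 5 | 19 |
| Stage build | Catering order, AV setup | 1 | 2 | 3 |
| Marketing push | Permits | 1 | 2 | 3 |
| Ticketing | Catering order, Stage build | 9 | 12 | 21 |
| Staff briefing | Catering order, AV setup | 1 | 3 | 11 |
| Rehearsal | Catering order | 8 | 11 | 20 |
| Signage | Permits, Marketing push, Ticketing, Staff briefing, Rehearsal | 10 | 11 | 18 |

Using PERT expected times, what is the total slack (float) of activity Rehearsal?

4 days

te_Vendor contracts = (3 + 4·4 + 5)/6 = 24/6 = 4
te_Permits = (2 + 4·4 + 12)/6 = 30/6 = 5
te_Catering order = (4 + 4·5 + 6)/6 = 30/6 = 5
te_AV setup = (3 + 4·5 + 19)/6 = 42/6 = 7
te_Stage build = (1 + 4·2 + 3)/6 = 12/6 = 2
te_Marketing push = (1 + 4·2 + 3)/6 = 12/6 = 2
te_Ticketing = (9 + 4·12 + 21)/6 = 78/6 = 13
te_Staff briefing = (1 + 4·3 + 11)/6 = 24/6 = 4
te_Rehearsal = (8 + 4·11 + 20)/6 = 72/6 = 12
te_Signage = (10 + 4·11 + 18)/6 = 72/6 = 12

Forward pass:
ES_Vendor contracts = 0; EF_Vendor contracts = 4
ES_Permits = 0; EF_Permits = 5
ES_Catering order = 5; EF_Catering order = 5+5 = 10
ES_AV setup = 4; EF_AV setup = 4+7 = 11
ES_Stage build = max(EF_Catering order=10, EF_AV setup=11) = 11; EF_Stage build = 11+2 = 13
ES_Marketing push = 5; EF_Marketing push = 5+2 = 7
ES_Ticketing = max(EF_Catering order=10, EF_Stage build=13) = 13; EF_Ticketing = 13+13 = 26
ES_Staff briefing = max(EF_Catering order=10, EF_AV setup=11) = 11; EF_Staff briefing = 11+4 = 15
ES_Rehearsal = 10; EF_Rehearsal = 10+12 = 22
ES_Signage = max(EF_Permits=5, EF_Marketing push=7, EF_Ticketing=26, EF_Staff briefing=15, EF_Rehearsal=22) = 26; EF_Signage = 26+12 = 38
Expected project duration μ = 38 days. Critical path: Vendor contracts → AV setup → Stage build → Ticketing → Signage.

Backward pass:
LF_Signage = 38; LS_Signage = 38−12 = 26
LF_Rehearsal = LS_Signage = 26; LS_Rehearsal = 26−12 = 14
LF_Staff briefing = LS_Signage = 26; LS_Staff briefing = 26−4 = 22
LF_Ticketing = LS_Signage = 26; LS_Ticketing = 26−13 = 13
LF_Marketing push = LS_Signage = 26; LS_Marketing push = 26−2 = 24
LF_Stage build = LS_Ticketing = 13; LS_Stage build = 13−2 = 11
LF_AV setup = min(LS_Stage build=11, LS_Staff briefing=22) = 11; LS_AV setup = 11−7 = 4
LF_Catering order = min(LS_Stage build=11, LS_Ticketing=13, LS_Staff briefing=22, LS_Rehearsal=14) = 11; LS_Catering order = 11−5 = 6
LF_Permits = min(LS_Catering order=6, LS_Marketing push=24, LS_Signage=26) = 6; LS_Permits = 6−5 = 1
LF_Vendor contracts = LS_AV setup = 4; LS_Vendor contracts = 4−4 = 0
Slack_Rehearsal = LS_Rehearsal − ES_Rehearsal = 14 − 10 = 4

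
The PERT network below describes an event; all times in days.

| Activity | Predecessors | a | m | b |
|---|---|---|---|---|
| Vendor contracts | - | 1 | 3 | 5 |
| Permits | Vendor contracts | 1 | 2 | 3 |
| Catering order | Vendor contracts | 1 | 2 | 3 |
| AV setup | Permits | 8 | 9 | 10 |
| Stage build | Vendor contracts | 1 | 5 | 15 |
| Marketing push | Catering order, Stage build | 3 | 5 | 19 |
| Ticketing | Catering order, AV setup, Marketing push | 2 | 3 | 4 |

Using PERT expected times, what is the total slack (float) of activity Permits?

2 days

te_Vendor contracts = (1 + 4·3 + 5)/6 = 18/6 = 3
te_Permits = (1 + 4·2 + 3)/6 = 12/6 = 2
te_Catering order = (1 + 4·2 + 3)/6 = 12/6 = 2
te_AV setup = (8 + 4·9 + 10)/6 = 54/6 = 9
te_Stage build = (1 + 4·5 + 15)/6 = 36/6 = 6
te_Marketing push = (3 + 4·5 + 19)/6 = 42/6 = 7
te_Ticketing = (2 + 4·3 + 4)/6 = 18/6 = 3

Forward pass:
ES_Vendor contracts = 0; EF_Vendor contracts = 3
ES_Permits = 3; EF_Permits = 3+2 = 5
ES_Catering order = 3; EF_Catering order = 3+2 = 5
ES_AV setup = 5; EF_AV setup = 5+9 = 14
ES_Stage build = 3; EF_Stage build = 3+6 = 9
ES_Marketing push = max(EF_Catering order=5, EF_Stage build=9) = 9; EF_Marketing push = 9+7 = 16
ES_Ticketing = max(EF_Catering order=5, EF_AV setup=14, EF_Marketing push=16) = 16; EF_Ticketing = 16+3 = 19
Expected project duration μ = 19 days. Critical path: Vendor contracts → Stage build → Marketing push → Ticketing.

Backward pass:
LF_Ticketing = 19; LS_Ticketing = 19−3 = 16
LF_Marketing push = LS_Ticketing = 16; LS_Marketing push = 16−7 = 9
LF_Stage build = LS_Marketing push = 9; LS_Stage build = 9−6 = 3
LF_AV setup = LS_Ticketing = 16; LS_AV setup = 16−9 = 7
LF_Catering order = min(LS_Marketing push=9, LS_Ticketing=16) = 9; LS_Catering order = 9−2 = 7
LF_Permits = LS_AV setup = 7; LS_Permits = 7−2 = 5
LF_Vendor contracts = min(LS_Permits=5, LS_Catering order=7, LS_Stage build=3) = 3; LS_Vendor contracts = 3−3 = 0
Slack_Permits = LS_Permits − ES_Permits = 5 − 3 = 2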